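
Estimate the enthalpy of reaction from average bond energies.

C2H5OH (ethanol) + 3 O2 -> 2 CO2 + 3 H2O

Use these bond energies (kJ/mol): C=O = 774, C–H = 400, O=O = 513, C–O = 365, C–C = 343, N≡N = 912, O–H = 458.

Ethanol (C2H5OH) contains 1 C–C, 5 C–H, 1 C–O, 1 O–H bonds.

Bonds broken (reactants):
  C–C: 1 × 343 = 343
  C–H: 5 × 400 = 2000
  C–O: 1 × 365 = 365
  O–H: 1 × 458 = 458
  O=O: 3 × 513 = 1539
  Σ(broken) = 4705 kJ
Bonds formed (products):
  C=O: 4 × 774 = 3096
  O–H: 6 × 458 = 2748
  Σ(formed) = 5844 kJ
ΔH = Σ(broken) − Σ(formed) = 4705 − 5844 = −1139 kJ

ΔH ≈ −1139 kJ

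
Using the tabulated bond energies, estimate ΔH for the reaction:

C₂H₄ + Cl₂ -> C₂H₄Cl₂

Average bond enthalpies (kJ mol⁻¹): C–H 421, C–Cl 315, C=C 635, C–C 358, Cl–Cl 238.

Bonds broken (reactants):
  C–H: 4 × 421 = 1684
  C=C: 1 × 635 = 635
  Cl–Cl: 1 × 238 = 238
  Σ(broken) = 2557 kJ
Bonds formed (products):
  C–C: 1 × 358 = 358
  C–Cl: 2 × 315 = 630
  C–H: 4 × 421 = 1684
  Σ(formed) = 2672 kJ
ΔH = Σ(broken) − Σ(formed) = 2557 − 2672 = −115 kJ

ΔH ≈ −115 kJ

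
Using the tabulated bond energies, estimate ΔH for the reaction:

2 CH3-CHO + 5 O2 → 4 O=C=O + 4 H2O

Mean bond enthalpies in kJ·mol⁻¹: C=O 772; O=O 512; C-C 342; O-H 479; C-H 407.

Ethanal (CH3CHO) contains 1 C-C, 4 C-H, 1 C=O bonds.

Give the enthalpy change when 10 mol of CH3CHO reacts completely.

ΔH = −9820 kJ

Bonds broken (reactants):
  C-C: 2 × 342 = 684
  C-H: 8 × 407 = 3256
  C=O: 2 × 772 = 1544
  O=O: 5 × 512 = 2560
  Σ(broken) = 8044 kJ
Bonds formed (products):
  C=O: 8 × 772 = 6176
  O-H: 8 × 479 = 3832
  Σ(formed) = 10008 kJ
ΔH = Σ(broken) − Σ(formed) = 8044 − 10008 = −1964 kJ
For 5× the reaction as written: 5 × (−1964) = −9820 kJ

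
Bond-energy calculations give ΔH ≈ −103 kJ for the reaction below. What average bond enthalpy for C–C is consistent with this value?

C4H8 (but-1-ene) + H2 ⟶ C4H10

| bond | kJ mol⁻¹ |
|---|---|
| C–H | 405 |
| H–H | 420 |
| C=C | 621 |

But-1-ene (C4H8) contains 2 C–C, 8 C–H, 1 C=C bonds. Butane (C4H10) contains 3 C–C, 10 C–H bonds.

Let D be the C–C bond energy.
Σ(broken) = 2×D + 8×405 + 1×621 + 1×420 = 4281 + 2D
Σ(formed) = 3×D + 10×405 = 4050 + 3D
ΔH = Σ(broken) − Σ(formed) = (4281 + 2D) − (4050 + 3D) = +231 − D
Setting this equal to −103 kJ gives D = 334 kJ/mol.

D(C–C) ≈ 334 kJ/mol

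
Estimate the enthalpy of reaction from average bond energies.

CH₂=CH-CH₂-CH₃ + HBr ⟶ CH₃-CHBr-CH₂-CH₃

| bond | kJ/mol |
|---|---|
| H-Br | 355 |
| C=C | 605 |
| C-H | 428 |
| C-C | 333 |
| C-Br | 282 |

ΔH ≈ −83 kJ

Bonds broken (reactants):
  C-C: 2 × 333 = 666
  C-H: 8 × 428 = 3424
  C=C: 1 × 605 = 605
  H-Br: 1 × 355 = 355
  Σ(broken) = 5050 kJ
Bonds formed (products):
  C-Br: 1 × 282 = 282
  C-C: 3 × 333 = 999
  C-H: 9 × 428 = 3852
  Σ(formed) = 5133 kJ
ΔH = Σ(broken) − Σ(formed) = 5050 − 5133 = −83 kJ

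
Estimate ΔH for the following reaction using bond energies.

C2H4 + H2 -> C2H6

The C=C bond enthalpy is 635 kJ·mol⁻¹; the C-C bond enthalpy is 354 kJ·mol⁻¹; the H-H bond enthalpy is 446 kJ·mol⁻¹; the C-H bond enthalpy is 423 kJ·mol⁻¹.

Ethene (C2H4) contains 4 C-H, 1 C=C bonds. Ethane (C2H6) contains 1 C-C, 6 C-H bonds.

Bonds broken (reactants):
  C-H: 4 × 423 = 1692
  C=C: 1 × 635 = 635
  H-H: 1 × 446 = 446
  Σ(broken) = 2773 kJ
Bonds formed (products):
  C-C: 1 × 354 = 354
  C-H: 6 × 423 = 2538
  Σ(formed) = 2892 kJ
ΔH = Σ(broken) − Σ(formed) = 2773 − 2892 = −119 kJ

ΔH ≈ −119 kJ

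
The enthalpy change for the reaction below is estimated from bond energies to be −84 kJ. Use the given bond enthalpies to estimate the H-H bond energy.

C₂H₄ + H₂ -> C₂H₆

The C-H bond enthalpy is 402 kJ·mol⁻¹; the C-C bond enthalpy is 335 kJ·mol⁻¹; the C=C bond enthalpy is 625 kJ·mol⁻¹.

D(H-H) ≈ 430 kJ/mol

Let D be the H-H bond energy.
Σ(broken) = 4×402 + 1×625 + 1×D = 2233 + D
Σ(formed) = 1×335 + 6×402 = 2747
ΔH = Σ(broken) − Σ(formed) = (2233 + D) − (2747) = −514 + D
Setting this equal to −84 kJ gives D = 430 kJ/mol.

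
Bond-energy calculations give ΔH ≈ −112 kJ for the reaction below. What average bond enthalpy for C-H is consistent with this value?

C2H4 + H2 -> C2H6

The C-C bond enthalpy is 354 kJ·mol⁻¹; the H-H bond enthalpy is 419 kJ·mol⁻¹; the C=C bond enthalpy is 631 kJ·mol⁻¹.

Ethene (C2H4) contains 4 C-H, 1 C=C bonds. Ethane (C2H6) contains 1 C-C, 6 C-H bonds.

Let D be the C-H bond energy.
Σ(broken) = 4×D + 1×631 + 1×419 = 1050 + 4D
Σ(formed) = 1×354 + 6×D = 354 + 6D
ΔH = Σ(broken) − Σ(formed) = (1050 + 4D) − (354 + 6D) = +696 − 2D
Setting this equal to −112 kJ gives 2D = 808, so D = 404 kJ/mol.

D(C-H) ≈ 404 kJ/mol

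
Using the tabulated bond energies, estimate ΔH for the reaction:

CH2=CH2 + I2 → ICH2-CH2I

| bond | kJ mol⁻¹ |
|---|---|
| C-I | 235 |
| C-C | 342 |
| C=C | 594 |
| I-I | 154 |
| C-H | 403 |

ΔH ≈ −64 kJ

Bonds broken (reactants):
  C-H: 4 × 403 = 1612
  C=C: 1 × 594 = 594
  I-I: 1 × 154 = 154
  Σ(broken) = 2360 kJ
Bonds formed (products):
  C-C: 1 × 342 = 342
  C-H: 4 × 403 = 1612
  C-I: 2 × 235 = 470
  Σ(formed) = 2424 kJ
ΔH = Σ(broken) − Σ(formed) = 2360 − 2424 = −64 kJ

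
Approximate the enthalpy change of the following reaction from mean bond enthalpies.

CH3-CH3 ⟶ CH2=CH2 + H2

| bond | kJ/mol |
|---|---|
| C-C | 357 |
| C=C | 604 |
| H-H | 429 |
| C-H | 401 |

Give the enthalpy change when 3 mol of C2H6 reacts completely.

Bonds broken (reactants):
  C-C: 1 × 357 = 357
  C-H: 6 × 401 = 2406
  Σ(broken) = 2763 kJ
Bonds formed (products):
  C-H: 4 × 401 = 1604
  C=C: 1 × 604 = 604
  H-H: 1 × 429 = 429
  Σ(formed) = 2637 kJ
ΔH = Σ(broken) − Σ(formed) = 2763 − 2637 = +126 kJ
For 3× the reaction as written: 3 × (+126) = +378 kJ

ΔH = +378 kJ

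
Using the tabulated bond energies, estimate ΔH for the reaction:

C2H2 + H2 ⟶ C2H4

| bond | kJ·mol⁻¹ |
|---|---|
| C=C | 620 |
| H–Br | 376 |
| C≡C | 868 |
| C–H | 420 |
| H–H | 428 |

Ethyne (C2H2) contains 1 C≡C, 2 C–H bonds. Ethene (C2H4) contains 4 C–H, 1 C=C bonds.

Bonds broken (reactants):
  C≡C: 1 × 868 = 868
  C–H: 2 × 420 = 840
  H–H: 1 × 428 = 428
  Σ(broken) = 2136 kJ
Bonds formed (products):
  C–H: 4 × 420 = 1680
  C=C: 1 × 620 = 620
  Σ(formed) = 2300 kJ
ΔH = Σ(broken) − Σ(formed) = 2136 − 2300 = −164 kJ

ΔH ≈ −164 kJ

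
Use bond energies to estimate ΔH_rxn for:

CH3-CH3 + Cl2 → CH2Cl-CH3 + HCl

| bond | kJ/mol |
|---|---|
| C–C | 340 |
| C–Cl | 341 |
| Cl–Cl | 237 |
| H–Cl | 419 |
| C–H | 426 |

ΔH ≈ −97 kJ

Bonds broken (reactants):
  C–C: 1 × 340 = 340
  C–H: 6 × 426 = 2556
  Cl–Cl: 1 × 237 = 237
  Σ(broken) = 3133 kJ
Bonds formed (products):
  C–C: 1 × 340 = 340
  C–Cl: 1 × 341 = 341
  C–H: 5 × 426 = 2130
  H–Cl: 1 × 419 = 419
  Σ(formed) = 3230 kJ
ΔH = Σ(broken) − Σ(formed) = 3133 − 3230 = −97 kJ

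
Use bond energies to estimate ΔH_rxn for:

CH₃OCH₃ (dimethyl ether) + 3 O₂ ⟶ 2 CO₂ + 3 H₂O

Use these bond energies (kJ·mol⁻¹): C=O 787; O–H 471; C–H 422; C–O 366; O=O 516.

ΔH ≈ −1162 kJ

Bonds broken (reactants):
  C–H: 6 × 422 = 2532
  C–O: 2 × 366 = 732
  O=O: 3 × 516 = 1548
  Σ(broken) = 4812 kJ
Bonds formed (products):
  C=O: 4 × 787 = 3148
  O–H: 6 × 471 = 2826
  Σ(formed) = 5974 kJ
ΔH = Σ(broken) − Σ(formed) = 4812 − 5974 = −1162 kJ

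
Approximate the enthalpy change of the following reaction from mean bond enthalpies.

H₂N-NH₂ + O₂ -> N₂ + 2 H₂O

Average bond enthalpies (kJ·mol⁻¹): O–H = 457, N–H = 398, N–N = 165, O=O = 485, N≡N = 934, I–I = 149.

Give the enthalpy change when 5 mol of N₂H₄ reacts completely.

Bonds broken (reactants):
  N–H: 4 × 398 = 1592
  N–N: 1 × 165 = 165
  O=O: 1 × 485 = 485
  Σ(broken) = 2242 kJ
Bonds formed (products):
  N≡N: 1 × 934 = 934
  O–H: 4 × 457 = 1828
  Σ(formed) = 2762 kJ
ΔH = Σ(broken) − Σ(formed) = 2242 − 2762 = −520 kJ
For 5× the reaction as written: 5 × (−520) = −2600 kJ

ΔH = −2600 kJ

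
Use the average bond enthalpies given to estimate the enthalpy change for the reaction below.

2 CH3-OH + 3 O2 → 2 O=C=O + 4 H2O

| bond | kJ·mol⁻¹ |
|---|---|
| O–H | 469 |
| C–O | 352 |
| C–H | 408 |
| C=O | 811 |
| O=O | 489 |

Bonds broken (reactants):
  C–H: 6 × 408 = 2448
  C–O: 2 × 352 = 704
  O–H: 2 × 469 = 938
  O=O: 3 × 489 = 1467
  Σ(broken) = 5557 kJ
Bonds formed (products):
  C=O: 4 × 811 = 3244
  O–H: 8 × 469 = 3752
  Σ(formed) = 6996 kJ
ΔH = Σ(broken) − Σ(formed) = 5557 − 6996 = −1439 kJ

ΔH ≈ −1439 kJ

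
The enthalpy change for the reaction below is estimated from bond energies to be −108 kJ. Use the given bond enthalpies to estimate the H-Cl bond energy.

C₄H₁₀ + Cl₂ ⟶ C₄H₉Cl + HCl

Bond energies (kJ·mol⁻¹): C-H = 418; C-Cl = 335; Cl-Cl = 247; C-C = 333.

Let D be the H-Cl bond energy.
Σ(broken) = 3×333 + 10×418 + 1×247 = 5426
Σ(formed) = 3×333 + 1×335 + 9×418 + 1×D = 5096 + D
ΔH = Σ(broken) − Σ(formed) = (5426) − (5096 + D) = +330 − D
Setting this equal to −108 kJ gives D = 438 kJ/mol.

D(H-Cl) ≈ 438 kJ/mol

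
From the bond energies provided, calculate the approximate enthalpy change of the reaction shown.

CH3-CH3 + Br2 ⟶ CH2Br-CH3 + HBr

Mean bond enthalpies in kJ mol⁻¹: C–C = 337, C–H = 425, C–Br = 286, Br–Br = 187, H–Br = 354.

ΔH ≈ −28 kJ

Bonds broken (reactants):
  Br–Br: 1 × 187 = 187
  C–C: 1 × 337 = 337
  C–H: 6 × 425 = 2550
  Σ(broken) = 3074 kJ
Bonds formed (products):
  C–Br: 1 × 286 = 286
  C–C: 1 × 337 = 337
  C–H: 5 × 425 = 2125
  H–Br: 1 × 354 = 354
  Σ(formed) = 3102 kJ
ΔH = Σ(broken) − Σ(formed) = 3074 − 3102 = −28 kJ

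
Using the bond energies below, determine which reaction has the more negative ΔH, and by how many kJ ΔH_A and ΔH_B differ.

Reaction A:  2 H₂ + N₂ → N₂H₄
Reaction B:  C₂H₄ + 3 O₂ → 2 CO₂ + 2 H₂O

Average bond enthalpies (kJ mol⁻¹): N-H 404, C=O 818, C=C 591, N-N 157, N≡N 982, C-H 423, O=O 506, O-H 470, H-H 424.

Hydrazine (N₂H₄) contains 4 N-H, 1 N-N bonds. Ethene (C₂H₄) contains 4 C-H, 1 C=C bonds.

Reaction A:
  Bonds broken (reactants):
    H-H: 2 × 424 = 848
    N≡N: 1 × 982 = 982
    Σ(broken) = 1830 kJ
  Bonds formed (products):
    N-H: 4 × 404 = 1616
    N-N: 1 × 157 = 157
    Σ(formed) = 1773 kJ
  ΔH_A = 1830 − 1773 = +57 kJ
Reaction B:
  Bonds broken (reactants):
    C-H: 4 × 423 = 1692
    C=C: 1 × 591 = 591
    O=O: 3 × 506 = 1518
    Σ(broken) = 3801 kJ
  Bonds formed (products):
    C=O: 4 × 818 = 3272
    O-H: 4 × 470 = 1880
    Σ(formed) = 5152 kJ
  ΔH_B = 3801 − 5152 = −1351 kJ
ΔH_A − ΔH_B = +1408 kJ, so reaction B has the more negative ΔH; |ΔH_A − ΔH_B| = 1408 kJ.

Reaction B, by 1408 kJ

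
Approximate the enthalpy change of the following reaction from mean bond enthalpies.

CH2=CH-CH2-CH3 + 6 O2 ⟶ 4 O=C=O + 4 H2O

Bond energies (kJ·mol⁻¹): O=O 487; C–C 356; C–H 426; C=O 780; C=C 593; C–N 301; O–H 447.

Bonds broken (reactants):
  C–C: 2 × 356 = 712
  C–H: 8 × 426 = 3408
  C=C: 1 × 593 = 593
  O=O: 6 × 487 = 2922
  Σ(broken) = 7635 kJ
Bonds formed (products):
  C=O: 8 × 780 = 6240
  O–H: 8 × 447 = 3576
  Σ(formed) = 9816 kJ
ΔH = Σ(broken) − Σ(formed) = 7635 − 9816 = −2181 kJ

ΔH ≈ −2181 kJ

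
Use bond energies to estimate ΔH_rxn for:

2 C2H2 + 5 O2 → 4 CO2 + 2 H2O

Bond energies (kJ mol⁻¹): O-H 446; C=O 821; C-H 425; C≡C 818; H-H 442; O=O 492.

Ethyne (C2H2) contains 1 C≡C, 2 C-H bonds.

Bonds broken (reactants):
  C≡C: 2 × 818 = 1636
  C-H: 4 × 425 = 1700
  O=O: 5 × 492 = 2460
  Σ(broken) = 5796 kJ
Bonds formed (products):
  C=O: 8 × 821 = 6568
  O-H: 4 × 446 = 1784
  Σ(formed) = 8352 kJ
ΔH = Σ(broken) − Σ(formed) = 5796 − 8352 = −2556 kJ

ΔH ≈ −2556 kJ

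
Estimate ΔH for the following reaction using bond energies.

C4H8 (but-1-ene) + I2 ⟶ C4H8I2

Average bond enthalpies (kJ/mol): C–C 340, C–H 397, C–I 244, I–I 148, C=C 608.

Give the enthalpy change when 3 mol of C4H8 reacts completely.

ΔH = −216 kJ

Bonds broken (reactants):
  C–C: 2 × 340 = 680
  C–H: 8 × 397 = 3176
  C=C: 1 × 608 = 608
  I–I: 1 × 148 = 148
  Σ(broken) = 4612 kJ
Bonds formed (products):
  C–C: 3 × 340 = 1020
  C–H: 8 × 397 = 3176
  C–I: 2 × 244 = 488
  Σ(formed) = 4684 kJ
ΔH = Σ(broken) − Σ(formed) = 4612 − 4684 = −72 kJ
For 3× the reaction as written: 3 × (−72) = −216 kJ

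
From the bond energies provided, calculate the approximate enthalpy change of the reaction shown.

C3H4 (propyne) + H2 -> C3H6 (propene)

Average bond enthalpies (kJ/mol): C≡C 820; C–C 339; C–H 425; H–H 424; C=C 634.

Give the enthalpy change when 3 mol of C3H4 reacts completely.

ΔH = −720 kJ

Bonds broken (reactants):
  C≡C: 1 × 820 = 820
  C–C: 1 × 339 = 339
  C–H: 4 × 425 = 1700
  H–H: 1 × 424 = 424
  Σ(broken) = 3283 kJ
Bonds formed (products):
  C–C: 1 × 339 = 339
  C–H: 6 × 425 = 2550
  C=C: 1 × 634 = 634
  Σ(formed) = 3523 kJ
ΔH = Σ(broken) − Σ(formed) = 3283 − 3523 = −240 kJ
For 3× the reaction as written: 3 × (−240) = −720 kJ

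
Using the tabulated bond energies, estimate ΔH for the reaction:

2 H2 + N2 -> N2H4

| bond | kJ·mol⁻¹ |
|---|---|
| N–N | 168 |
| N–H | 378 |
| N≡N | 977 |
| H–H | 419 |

Bonds broken (reactants):
  H–H: 2 × 419 = 838
  N≡N: 1 × 977 = 977
  Σ(broken) = 1815 kJ
Bonds formed (products):
  N–H: 4 × 378 = 1512
  N–N: 1 × 168 = 168
  Σ(formed) = 1680 kJ
ΔH = Σ(broken) − Σ(formed) = 1815 − 1680 = +135 kJ

ΔH ≈ +135 kJ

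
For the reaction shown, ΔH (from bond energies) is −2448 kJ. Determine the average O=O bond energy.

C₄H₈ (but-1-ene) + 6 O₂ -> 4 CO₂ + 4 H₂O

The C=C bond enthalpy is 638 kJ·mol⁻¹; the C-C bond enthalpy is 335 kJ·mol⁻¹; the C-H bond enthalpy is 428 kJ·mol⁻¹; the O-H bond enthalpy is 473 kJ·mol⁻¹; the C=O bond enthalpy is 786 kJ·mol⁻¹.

D(O=O) ≈ 482 kJ/mol

Let D be the O=O bond energy.
Σ(broken) = 2×335 + 8×428 + 1×638 + 6×D = 4732 + 6D
Σ(formed) = 8×786 + 8×473 = 10072
ΔH = Σ(broken) − Σ(formed) = (4732 + 6D) − (10072) = −5340 + 6D
Setting this equal to −2448 kJ gives 6D = 2892, so D = 482 kJ/mol.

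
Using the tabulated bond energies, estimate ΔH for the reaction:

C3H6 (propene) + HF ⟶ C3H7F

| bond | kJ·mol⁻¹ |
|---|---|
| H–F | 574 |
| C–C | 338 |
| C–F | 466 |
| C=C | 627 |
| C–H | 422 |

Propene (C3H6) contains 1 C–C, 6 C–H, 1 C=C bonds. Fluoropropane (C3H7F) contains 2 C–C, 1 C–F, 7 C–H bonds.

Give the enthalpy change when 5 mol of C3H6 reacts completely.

ΔH = −125 kJ

Bonds broken (reactants):
  C–C: 1 × 338 = 338
  C–H: 6 × 422 = 2532
  C=C: 1 × 627 = 627
  H–F: 1 × 574 = 574
  Σ(broken) = 4071 kJ
Bonds formed (products):
  C–C: 2 × 338 = 676
  C–F: 1 × 466 = 466
  C–H: 7 × 422 = 2954
  Σ(formed) = 4096 kJ
ΔH = Σ(broken) − Σ(formed) = 4071 − 4096 = −25 kJ
For 5× the reaction as written: 5 × (−25) = −125 kJ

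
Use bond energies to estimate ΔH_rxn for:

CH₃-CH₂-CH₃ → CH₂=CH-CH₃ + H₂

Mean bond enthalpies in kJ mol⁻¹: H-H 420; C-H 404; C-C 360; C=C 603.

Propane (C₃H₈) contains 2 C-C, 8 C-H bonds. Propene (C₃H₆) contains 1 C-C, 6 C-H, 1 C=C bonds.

ΔH ≈ +145 kJ

Bonds broken (reactants):
  C-C: 2 × 360 = 720
  C-H: 8 × 404 = 3232
  Σ(broken) = 3952 kJ
Bonds formed (products):
  C-C: 1 × 360 = 360
  C-H: 6 × 404 = 2424
  C=C: 1 × 603 = 603
  H-H: 1 × 420 = 420
  Σ(formed) = 3807 kJ
ΔH = Σ(broken) − Σ(formed) = 3952 − 3807 = +145 kJ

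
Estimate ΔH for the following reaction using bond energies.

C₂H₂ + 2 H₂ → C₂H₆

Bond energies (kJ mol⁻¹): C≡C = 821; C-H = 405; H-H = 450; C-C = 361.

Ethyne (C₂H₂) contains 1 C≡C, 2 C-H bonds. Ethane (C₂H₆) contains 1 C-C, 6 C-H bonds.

Bonds broken (reactants):
  C≡C: 1 × 821 = 821
  C-H: 2 × 405 = 810
  H-H: 2 × 450 = 900
  Σ(broken) = 2531 kJ
Bonds formed (products):
  C-C: 1 × 361 = 361
  C-H: 6 × 405 = 2430
  Σ(formed) = 2791 kJ
ΔH = Σ(broken) − Σ(formed) = 2531 − 2791 = −260 kJ

ΔH ≈ −260 kJ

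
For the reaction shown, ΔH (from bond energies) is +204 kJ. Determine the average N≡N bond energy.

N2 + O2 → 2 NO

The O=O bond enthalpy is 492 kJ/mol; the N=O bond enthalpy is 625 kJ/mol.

D(N≡N) ≈ 962 kJ/mol

Let D be the N≡N bond energy.
Σ(broken) = 1×D + 1×492 = 492 + D
Σ(formed) = 2×625 = 1250
ΔH = Σ(broken) − Σ(formed) = (492 + D) − (1250) = −758 + D
Setting this equal to +204 kJ gives D = 962 kJ/mol.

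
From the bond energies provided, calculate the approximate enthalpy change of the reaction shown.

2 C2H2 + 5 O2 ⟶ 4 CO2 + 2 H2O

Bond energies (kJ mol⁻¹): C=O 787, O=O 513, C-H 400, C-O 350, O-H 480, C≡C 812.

ΔH ≈ −2427 kJ

Bonds broken (reactants):
  C≡C: 2 × 812 = 1624
  C-H: 4 × 400 = 1600
  O=O: 5 × 513 = 2565
  Σ(broken) = 5789 kJ
Bonds formed (products):
  C=O: 8 × 787 = 6296
  O-H: 4 × 480 = 1920
  Σ(formed) = 8216 kJ
ΔH = Σ(broken) − Σ(formed) = 5789 − 8216 = −2427 kJ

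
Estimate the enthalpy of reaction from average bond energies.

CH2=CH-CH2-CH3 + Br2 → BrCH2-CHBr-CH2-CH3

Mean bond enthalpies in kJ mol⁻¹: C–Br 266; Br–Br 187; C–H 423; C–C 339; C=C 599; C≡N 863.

ΔH ≈ −85 kJ

Bonds broken (reactants):
  Br–Br: 1 × 187 = 187
  C–C: 2 × 339 = 678
  C–H: 8 × 423 = 3384
  C=C: 1 × 599 = 599
  Σ(broken) = 4848 kJ
Bonds formed (products):
  C–Br: 2 × 266 = 532
  C–C: 3 × 339 = 1017
  C–H: 8 × 423 = 3384
  Σ(formed) = 4933 kJ
ΔH = Σ(broken) − Σ(formed) = 4848 − 4933 = −85 kJ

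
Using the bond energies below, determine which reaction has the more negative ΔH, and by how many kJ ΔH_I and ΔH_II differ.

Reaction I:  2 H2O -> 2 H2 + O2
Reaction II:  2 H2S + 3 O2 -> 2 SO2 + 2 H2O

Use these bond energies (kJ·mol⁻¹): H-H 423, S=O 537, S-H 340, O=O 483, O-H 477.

Reaction II, by 1826 kJ

Reaction I:
  Bonds broken (reactants):
    O-H: 4 × 477 = 1908
    Σ(broken) = 1908 kJ
  Bonds formed (products):
    H-H: 2 × 423 = 846
    O=O: 1 × 483 = 483
    Σ(formed) = 1329 kJ
  ΔH_I = 1908 − 1329 = +579 kJ
Reaction II:
  Bonds broken (reactants):
    O=O: 3 × 483 = 1449
    S-H: 4 × 340 = 1360
    Σ(broken) = 2809 kJ
  Bonds formed (products):
    O-H: 4 × 477 = 1908
    S=O: 4 × 537 = 2148
    Σ(formed) = 4056 kJ
  ΔH_II = 2809 − 4056 = −1247 kJ
ΔH_I − ΔH_II = +1826 kJ, so reaction II has the more negative ΔH; |ΔH_I − ΔH_II| = 1826 kJ.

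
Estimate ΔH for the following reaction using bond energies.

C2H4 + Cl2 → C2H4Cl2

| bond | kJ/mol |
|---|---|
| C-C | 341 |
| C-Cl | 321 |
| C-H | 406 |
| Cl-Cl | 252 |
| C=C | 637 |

ΔH ≈ −94 kJ

Bonds broken (reactants):
  C-H: 4 × 406 = 1624
  C=C: 1 × 637 = 637
  Cl-Cl: 1 × 252 = 252
  Σ(broken) = 2513 kJ
Bonds formed (products):
  C-C: 1 × 341 = 341
  C-Cl: 2 × 321 = 642
  C-H: 4 × 406 = 1624
  Σ(formed) = 2607 kJ
ΔH = Σ(broken) − Σ(formed) = 2513 − 2607 = −94 kJ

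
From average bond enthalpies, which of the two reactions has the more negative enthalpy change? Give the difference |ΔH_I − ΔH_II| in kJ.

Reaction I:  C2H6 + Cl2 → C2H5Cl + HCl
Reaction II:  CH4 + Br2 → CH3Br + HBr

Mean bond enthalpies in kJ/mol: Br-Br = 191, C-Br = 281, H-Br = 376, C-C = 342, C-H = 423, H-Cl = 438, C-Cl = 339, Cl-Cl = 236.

Reaction I:
  Bonds broken (reactants):
    C-C: 1 × 342 = 342
    C-H: 6 × 423 = 2538
    Cl-Cl: 1 × 236 = 236
    Σ(broken) = 3116 kJ
  Bonds formed (products):
    C-C: 1 × 342 = 342
    C-Cl: 1 × 339 = 339
    C-H: 5 × 423 = 2115
    H-Cl: 1 × 438 = 438
    Σ(formed) = 3234 kJ
  ΔH_I = 3116 − 3234 = −118 kJ
Reaction II:
  Bonds broken (reactants):
    Br-Br: 1 × 191 = 191
    C-H: 4 × 423 = 1692
    Σ(broken) = 1883 kJ
  Bonds formed (products):
    C-Br: 1 × 281 = 281
    C-H: 3 × 423 = 1269
    H-Br: 1 × 376 = 376
    Σ(formed) = 1926 kJ
  ΔH_II = 1883 − 1926 = −43 kJ
ΔH_I − ΔH_II = −75 kJ, so reaction I has the more negative ΔH; |ΔH_I − ΔH_II| = 75 kJ.

Reaction I, by 75 kJ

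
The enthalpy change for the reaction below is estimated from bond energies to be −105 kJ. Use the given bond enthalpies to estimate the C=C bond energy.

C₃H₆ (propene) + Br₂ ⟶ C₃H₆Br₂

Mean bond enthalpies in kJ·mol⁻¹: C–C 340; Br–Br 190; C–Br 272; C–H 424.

D(C=C) ≈ 589 kJ/mol

Let D be the C=C bond energy.
Σ(broken) = 1×190 + 1×340 + 6×424 + 1×D = 3074 + D
Σ(formed) = 2×272 + 2×340 + 6×424 = 3768
ΔH = Σ(broken) − Σ(formed) = (3074 + D) − (3768) = −694 + D
Setting this equal to −105 kJ gives D = 589 kJ/mol.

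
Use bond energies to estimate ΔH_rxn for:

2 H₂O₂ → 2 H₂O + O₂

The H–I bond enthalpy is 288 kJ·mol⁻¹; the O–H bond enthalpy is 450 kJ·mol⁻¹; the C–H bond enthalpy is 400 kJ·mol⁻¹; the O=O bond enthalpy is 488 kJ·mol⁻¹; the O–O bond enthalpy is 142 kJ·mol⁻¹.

ΔH ≈ −204 kJ

Bonds broken (reactants):
  O–H: 4 × 450 = 1800
  O–O: 2 × 142 = 284
  Σ(broken) = 2084 kJ
Bonds formed (products):
  O–H: 4 × 450 = 1800
  O=O: 1 × 488 = 488
  Σ(formed) = 2288 kJ
ΔH = Σ(broken) − Σ(formed) = 2084 − 2288 = −204 kJ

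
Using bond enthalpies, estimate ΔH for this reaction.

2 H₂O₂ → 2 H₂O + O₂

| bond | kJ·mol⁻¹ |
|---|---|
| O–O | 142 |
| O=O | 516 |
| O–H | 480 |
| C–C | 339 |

Bonds broken (reactants):
  O–H: 4 × 480 = 1920
  O–O: 2 × 142 = 284
  Σ(broken) = 2204 kJ
Bonds formed (products):
  O–H: 4 × 480 = 1920
  O=O: 1 × 516 = 516
  Σ(formed) = 2436 kJ
ΔH = Σ(broken) − Σ(formed) = 2204 − 2436 = −232 kJ

ΔH ≈ −232 kJ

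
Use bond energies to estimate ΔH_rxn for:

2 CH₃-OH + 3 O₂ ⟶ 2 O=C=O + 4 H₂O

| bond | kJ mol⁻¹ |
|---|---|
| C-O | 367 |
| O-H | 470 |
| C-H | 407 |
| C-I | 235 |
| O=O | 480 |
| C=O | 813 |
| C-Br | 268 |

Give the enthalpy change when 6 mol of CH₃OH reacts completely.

Bonds broken (reactants):
  C-H: 6 × 407 = 2442
  C-O: 2 × 367 = 734
  O-H: 2 × 470 = 940
  O=O: 3 × 480 = 1440
  Σ(broken) = 5556 kJ
Bonds formed (products):
  C=O: 4 × 813 = 3252
  O-H: 8 × 470 = 3760
  Σ(formed) = 7012 kJ
ΔH = Σ(broken) − Σ(formed) = 5556 − 7012 = −1456 kJ
For 3× the reaction as written: 3 × (−1456) = −4368 kJ

ΔH = −4368 kJ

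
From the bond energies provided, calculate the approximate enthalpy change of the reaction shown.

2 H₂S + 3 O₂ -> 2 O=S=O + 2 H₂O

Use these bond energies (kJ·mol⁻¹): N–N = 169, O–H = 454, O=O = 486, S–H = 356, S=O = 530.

Bonds broken (reactants):
  O=O: 3 × 486 = 1458
  S–H: 4 × 356 = 1424
  Σ(broken) = 2882 kJ
Bonds formed (products):
  O–H: 4 × 454 = 1816
  S=O: 4 × 530 = 2120
  Σ(formed) = 3936 kJ
ΔH = Σ(broken) − Σ(formed) = 2882 − 3936 = −1054 kJ

ΔH ≈ −1054 kJ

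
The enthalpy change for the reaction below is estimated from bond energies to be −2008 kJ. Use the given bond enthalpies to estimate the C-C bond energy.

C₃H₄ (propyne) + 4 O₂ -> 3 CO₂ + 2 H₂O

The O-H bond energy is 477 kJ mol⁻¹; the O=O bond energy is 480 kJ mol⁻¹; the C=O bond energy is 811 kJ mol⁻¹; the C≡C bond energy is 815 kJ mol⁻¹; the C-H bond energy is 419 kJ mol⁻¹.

D(C-C) ≈ 355 kJ/mol

Let D be the C-C bond energy.
Σ(broken) = 1×815 + 1×D + 4×419 + 4×480 = 4411 + D
Σ(formed) = 6×811 + 4×477 = 6774
ΔH = Σ(broken) − Σ(formed) = (4411 + D) − (6774) = −2363 + D
Setting this equal to −2008 kJ gives D = 355 kJ/mol.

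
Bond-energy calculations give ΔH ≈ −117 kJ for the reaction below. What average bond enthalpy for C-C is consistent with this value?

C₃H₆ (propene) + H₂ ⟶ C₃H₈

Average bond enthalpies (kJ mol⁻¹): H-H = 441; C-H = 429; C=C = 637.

Let D be the C-C bond energy.
Σ(broken) = 1×D + 6×429 + 1×637 + 1×441 = 3652 + D
Σ(formed) = 2×D + 8×429 = 3432 + 2D
ΔH = Σ(broken) − Σ(formed) = (3652 + D) − (3432 + 2D) = +220 − D
Setting this equal to −117 kJ gives D = 337 kJ/mol.

D(C-C) ≈ 337 kJ/mol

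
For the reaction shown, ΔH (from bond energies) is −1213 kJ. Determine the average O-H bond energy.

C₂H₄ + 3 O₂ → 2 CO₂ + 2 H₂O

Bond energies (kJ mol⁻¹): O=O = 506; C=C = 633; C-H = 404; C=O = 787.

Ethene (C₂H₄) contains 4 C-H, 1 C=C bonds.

Let D be the O-H bond energy.
Σ(broken) = 4×404 + 1×633 + 3×506 = 3767
Σ(formed) = 4×787 + 4×D = 3148 + 4D
ΔH = Σ(broken) − Σ(formed) = (3767) − (3148 + 4D) = +619 − 4D
Setting this equal to −1213 kJ gives 4D = 1832, so D = 458 kJ/mol.

D(O-H) ≈ 458 kJ/mol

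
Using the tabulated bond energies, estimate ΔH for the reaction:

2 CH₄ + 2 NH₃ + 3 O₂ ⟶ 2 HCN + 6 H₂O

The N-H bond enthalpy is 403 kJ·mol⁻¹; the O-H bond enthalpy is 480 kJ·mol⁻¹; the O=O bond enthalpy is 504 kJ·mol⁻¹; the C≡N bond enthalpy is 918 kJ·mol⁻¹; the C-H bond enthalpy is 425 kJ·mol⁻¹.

Bonds broken (reactants):
  C-H: 8 × 425 = 3400
  N-H: 6 × 403 = 2418
  O=O: 3 × 504 = 1512
  Σ(broken) = 7330 kJ
Bonds formed (products):
  C≡N: 2 × 918 = 1836
  C-H: 2 × 425 = 850
  O-H: 12 × 480 = 5760
  Σ(formed) = 8446 kJ
ΔH = Σ(broken) − Σ(formed) = 7330 − 8446 = −1116 kJ

ΔH ≈ −1116 kJ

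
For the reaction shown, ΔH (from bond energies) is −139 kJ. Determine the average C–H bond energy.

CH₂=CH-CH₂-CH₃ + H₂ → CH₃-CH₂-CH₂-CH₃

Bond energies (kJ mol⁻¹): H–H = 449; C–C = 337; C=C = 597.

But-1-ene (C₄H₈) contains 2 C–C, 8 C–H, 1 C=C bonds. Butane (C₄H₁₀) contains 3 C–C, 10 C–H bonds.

D(C–H) ≈ 424 kJ/mol

Let D be the C–H bond energy.
Σ(broken) = 2×337 + 8×D + 1×597 + 1×449 = 1720 + 8D
Σ(formed) = 3×337 + 10×D = 1011 + 10D
ΔH = Σ(broken) − Σ(formed) = (1720 + 8D) − (1011 + 10D) = +709 − 2D
Setting this equal to −139 kJ gives 2D = 848, so D = 424 kJ/mol.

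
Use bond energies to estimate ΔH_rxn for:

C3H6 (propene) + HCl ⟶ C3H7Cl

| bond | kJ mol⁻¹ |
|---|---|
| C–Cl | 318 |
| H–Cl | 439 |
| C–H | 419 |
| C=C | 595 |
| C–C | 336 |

Bonds broken (reactants):
  C–C: 1 × 336 = 336
  C–H: 6 × 419 = 2514
  C=C: 1 × 595 = 595
  H–Cl: 1 × 439 = 439
  Σ(broken) = 3884 kJ
Bonds formed (products):
  C–C: 2 × 336 = 672
  C–Cl: 1 × 318 = 318
  C–H: 7 × 419 = 2933
  Σ(formed) = 3923 kJ
ΔH = Σ(broken) − Σ(formed) = 3884 − 3923 = −39 kJ

ΔH ≈ −39 kJ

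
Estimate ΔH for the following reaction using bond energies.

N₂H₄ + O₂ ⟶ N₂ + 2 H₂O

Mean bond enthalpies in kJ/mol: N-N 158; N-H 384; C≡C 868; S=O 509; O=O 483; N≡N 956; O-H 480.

ΔH ≈ −699 kJ

Bonds broken (reactants):
  N-H: 4 × 384 = 1536
  N-N: 1 × 158 = 158
  O=O: 1 × 483 = 483
  Σ(broken) = 2177 kJ
Bonds formed (products):
  N≡N: 1 × 956 = 956
  O-H: 4 × 480 = 1920
  Σ(formed) = 2876 kJ
ΔH = Σ(broken) − Σ(formed) = 2177 − 2876 = −699 kJ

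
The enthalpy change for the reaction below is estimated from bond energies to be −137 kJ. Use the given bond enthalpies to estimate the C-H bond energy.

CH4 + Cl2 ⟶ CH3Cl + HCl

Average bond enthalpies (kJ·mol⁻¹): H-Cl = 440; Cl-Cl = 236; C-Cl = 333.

D(C-H) ≈ 400 kJ/mol

Let D be the C-H bond energy.
Σ(broken) = 4×D + 1×236 = 236 + 4D
Σ(formed) = 1×333 + 3×D + 1×440 = 773 + 3D
ΔH = Σ(broken) − Σ(formed) = (236 + 4D) − (773 + 3D) = −537 + D
Setting this equal to −137 kJ gives D = 400 kJ/mol.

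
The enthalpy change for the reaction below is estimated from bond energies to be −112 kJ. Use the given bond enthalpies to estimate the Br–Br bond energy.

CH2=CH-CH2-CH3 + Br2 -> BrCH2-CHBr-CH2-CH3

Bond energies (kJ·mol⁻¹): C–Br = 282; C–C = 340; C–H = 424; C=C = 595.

D(Br–Br) ≈ 197 kJ/mol

Let D be the Br–Br bond energy.
Σ(broken) = 1×D + 2×340 + 8×424 + 1×595 = 4667 + D
Σ(formed) = 2×282 + 3×340 + 8×424 = 4976
ΔH = Σ(broken) − Σ(formed) = (4667 + D) − (4976) = −309 + D
Setting this equal to −112 kJ gives D = 197 kJ/mol.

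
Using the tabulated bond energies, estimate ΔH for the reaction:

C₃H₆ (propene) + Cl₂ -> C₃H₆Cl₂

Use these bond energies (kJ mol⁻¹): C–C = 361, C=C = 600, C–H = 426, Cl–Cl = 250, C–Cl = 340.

ΔH ≈ −191 kJ

Bonds broken (reactants):
  C–C: 1 × 361 = 361
  C–H: 6 × 426 = 2556
  C=C: 1 × 600 = 600
  Cl–Cl: 1 × 250 = 250
  Σ(broken) = 3767 kJ
Bonds formed (products):
  C–C: 2 × 361 = 722
  C–Cl: 2 × 340 = 680
  C–H: 6 × 426 = 2556
  Σ(formed) = 3958 kJ
ΔH = Σ(broken) − Σ(formed) = 3767 − 3958 = −191 kJ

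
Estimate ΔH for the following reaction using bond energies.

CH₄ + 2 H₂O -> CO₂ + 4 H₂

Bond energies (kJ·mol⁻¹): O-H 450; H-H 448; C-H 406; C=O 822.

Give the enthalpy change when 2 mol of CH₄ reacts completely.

ΔH = −24 kJ

Bonds broken (reactants):
  C-H: 4 × 406 = 1624
  O-H: 4 × 450 = 1800
  Σ(broken) = 3424 kJ
Bonds formed (products):
  C=O: 2 × 822 = 1644
  H-H: 4 × 448 = 1792
  Σ(formed) = 3436 kJ
ΔH = Σ(broken) − Σ(formed) = 3424 − 3436 = −12 kJ
For 2× the reaction as written: 2 × (−12) = −24 kJ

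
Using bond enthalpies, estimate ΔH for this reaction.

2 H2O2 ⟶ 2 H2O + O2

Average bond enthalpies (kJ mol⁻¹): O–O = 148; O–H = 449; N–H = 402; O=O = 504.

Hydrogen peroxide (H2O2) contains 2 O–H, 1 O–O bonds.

Bonds broken (reactants):
  O–H: 4 × 449 = 1796
  O–O: 2 × 148 = 296
  Σ(broken) = 2092 kJ
Bonds formed (products):
  O–H: 4 × 449 = 1796
  O=O: 1 × 504 = 504
  Σ(formed) = 2300 kJ
ΔH = Σ(broken) − Σ(formed) = 2092 − 2300 = −208 kJ

ΔH ≈ −208 kJ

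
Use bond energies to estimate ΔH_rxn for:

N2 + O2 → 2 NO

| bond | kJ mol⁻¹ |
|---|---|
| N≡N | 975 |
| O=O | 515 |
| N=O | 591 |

Bonds broken (reactants):
  N≡N: 1 × 975 = 975
  O=O: 1 × 515 = 515
  Σ(broken) = 1490 kJ
Bonds formed (products):
  N=O: 2 × 591 = 1182
  Σ(formed) = 1182 kJ
ΔH = Σ(broken) − Σ(formed) = 1490 − 1182 = +308 kJ

ΔH ≈ +308 kJ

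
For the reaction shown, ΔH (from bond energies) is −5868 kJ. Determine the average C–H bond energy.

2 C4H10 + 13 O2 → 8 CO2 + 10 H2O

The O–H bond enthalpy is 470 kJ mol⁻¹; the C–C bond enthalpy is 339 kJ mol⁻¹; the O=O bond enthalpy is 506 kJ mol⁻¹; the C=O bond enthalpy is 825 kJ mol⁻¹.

D(C–H) ≈ 406 kJ/mol

Let D be the C–H bond energy.
Σ(broken) = 6×339 + 20×D + 13×506 = 8612 + 20D
Σ(formed) = 16×825 + 20×470 = 22600
ΔH = Σ(broken) − Σ(formed) = (8612 + 20D) − (22600) = −13988 + 20D
Setting this equal to −5868 kJ gives 20D = 8120, so D = 406 kJ/mol.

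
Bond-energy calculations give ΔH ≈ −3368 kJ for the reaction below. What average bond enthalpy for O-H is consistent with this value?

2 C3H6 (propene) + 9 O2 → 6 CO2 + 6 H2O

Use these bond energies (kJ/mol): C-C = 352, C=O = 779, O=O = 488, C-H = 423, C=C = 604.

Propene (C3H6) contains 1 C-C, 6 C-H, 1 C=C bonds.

Let D be the O-H bond energy.
Σ(broken) = 2×352 + 12×423 + 2×604 + 9×488 = 11380
Σ(formed) = 12×779 + 12×D = 9348 + 12D
ΔH = Σ(broken) − Σ(formed) = (11380) − (9348 + 12D) = +2032 − 12D
Setting this equal to −3368 kJ gives 12D = 5400, so D = 450 kJ/mol.

D(O-H) ≈ 450 kJ/mol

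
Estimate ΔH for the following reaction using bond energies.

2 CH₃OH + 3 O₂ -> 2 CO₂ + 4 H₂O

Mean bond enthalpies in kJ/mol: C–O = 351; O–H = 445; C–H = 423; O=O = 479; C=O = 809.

ΔH ≈ −1229 kJ

Bonds broken (reactants):
  C–H: 6 × 423 = 2538
  C–O: 2 × 351 = 702
  O–H: 2 × 445 = 890
  O=O: 3 × 479 = 1437
  Σ(broken) = 5567 kJ
Bonds formed (products):
  C=O: 4 × 809 = 3236
  O–H: 8 × 445 = 3560
  Σ(formed) = 6796 kJ
ΔH = Σ(broken) − Σ(formed) = 5567 − 6796 = −1229 kJ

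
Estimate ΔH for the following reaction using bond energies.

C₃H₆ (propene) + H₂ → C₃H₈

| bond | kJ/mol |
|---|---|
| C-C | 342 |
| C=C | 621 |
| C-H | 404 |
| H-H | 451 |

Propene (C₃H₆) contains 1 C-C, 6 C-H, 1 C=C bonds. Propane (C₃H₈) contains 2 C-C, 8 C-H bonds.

ΔH ≈ −78 kJ

Bonds broken (reactants):
  C-C: 1 × 342 = 342
  C-H: 6 × 404 = 2424
  C=C: 1 × 621 = 621
  H-H: 1 × 451 = 451
  Σ(broken) = 3838 kJ
Bonds formed (products):
  C-C: 2 × 342 = 684
  C-H: 8 × 404 = 3232
  Σ(formed) = 3916 kJ
ΔH = Σ(broken) − Σ(formed) = 3838 − 3916 = −78 kJ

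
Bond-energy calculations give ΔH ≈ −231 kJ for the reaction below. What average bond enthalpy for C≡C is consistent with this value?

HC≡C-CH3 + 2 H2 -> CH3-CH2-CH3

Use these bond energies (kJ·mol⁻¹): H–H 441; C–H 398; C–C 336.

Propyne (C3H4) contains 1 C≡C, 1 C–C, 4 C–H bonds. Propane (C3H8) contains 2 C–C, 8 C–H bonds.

Let D be the C≡C bond energy.
Σ(broken) = 1×D + 1×336 + 4×398 + 2×441 = 2810 + D
Σ(formed) = 2×336 + 8×398 = 3856
ΔH = Σ(broken) − Σ(formed) = (2810 + D) − (3856) = −1046 + D
Setting this equal to −231 kJ gives D = 815 kJ/mol.

D(C≡C) ≈ 815 kJ/mol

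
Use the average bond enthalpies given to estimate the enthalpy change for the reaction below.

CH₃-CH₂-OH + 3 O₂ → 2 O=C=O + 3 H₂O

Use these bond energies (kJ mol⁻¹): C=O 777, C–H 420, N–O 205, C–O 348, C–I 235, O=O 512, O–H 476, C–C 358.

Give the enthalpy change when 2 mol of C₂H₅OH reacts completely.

Bonds broken (reactants):
  C–C: 1 × 358 = 358
  C–H: 5 × 420 = 2100
  C–O: 1 × 348 = 348
  O–H: 1 × 476 = 476
  O=O: 3 × 512 = 1536
  Σ(broken) = 4818 kJ
Bonds formed (products):
  C=O: 4 × 777 = 3108
  O–H: 6 × 476 = 2856
  Σ(formed) = 5964 kJ
ΔH = Σ(broken) − Σ(formed) = 4818 − 5964 = −1146 kJ
For 2× the reaction as written: 2 × (−1146) = −2292 kJ

ΔH = −2292 kJ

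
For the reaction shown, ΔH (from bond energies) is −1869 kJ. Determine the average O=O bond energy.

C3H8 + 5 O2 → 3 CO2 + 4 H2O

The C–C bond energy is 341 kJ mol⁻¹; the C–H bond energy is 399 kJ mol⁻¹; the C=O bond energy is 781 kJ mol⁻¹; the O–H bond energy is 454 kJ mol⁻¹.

Let D be the O=O bond energy.
Σ(broken) = 2×341 + 8×399 + 5×D = 3874 + 5D
Σ(formed) = 6×781 + 8×454 = 8318
ΔH = Σ(broken) − Σ(formed) = (3874 + 5D) − (8318) = −4444 + 5D
Setting this equal to −1869 kJ gives 5D = 2575, so D = 515 kJ/mol.

D(O=O) ≈ 515 kJ/mol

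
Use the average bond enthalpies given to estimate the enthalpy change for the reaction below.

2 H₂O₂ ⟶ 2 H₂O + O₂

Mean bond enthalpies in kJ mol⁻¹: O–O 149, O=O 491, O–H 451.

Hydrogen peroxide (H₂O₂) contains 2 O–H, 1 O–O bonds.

Bonds broken (reactants):
  O–H: 4 × 451 = 1804
  O–O: 2 × 149 = 298
  Σ(broken) = 2102 kJ
Bonds formed (products):
  O–H: 4 × 451 = 1804
  O=O: 1 × 491 = 491
  Σ(formed) = 2295 kJ
ΔH = Σ(broken) − Σ(formed) = 2102 − 2295 = −193 kJ

ΔH ≈ −193 kJ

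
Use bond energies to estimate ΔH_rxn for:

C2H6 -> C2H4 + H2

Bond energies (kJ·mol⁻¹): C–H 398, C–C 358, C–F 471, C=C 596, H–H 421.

ΔH ≈ +137 kJ

Bonds broken (reactants):
  C–C: 1 × 358 = 358
  C–H: 6 × 398 = 2388
  Σ(broken) = 2746 kJ
Bonds formed (products):
  C–H: 4 × 398 = 1592
  C=C: 1 × 596 = 596
  H–H: 1 × 421 = 421
  Σ(formed) = 2609 kJ
ΔH = Σ(broken) − Σ(formed) = 2746 − 2609 = +137 kJ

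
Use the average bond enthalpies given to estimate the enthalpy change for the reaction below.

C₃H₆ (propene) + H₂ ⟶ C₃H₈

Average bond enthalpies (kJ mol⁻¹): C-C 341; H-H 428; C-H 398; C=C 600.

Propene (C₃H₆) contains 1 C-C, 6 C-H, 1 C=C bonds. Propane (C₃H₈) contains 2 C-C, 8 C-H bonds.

ΔH ≈ −109 kJ

Bonds broken (reactants):
  C-C: 1 × 341 = 341
  C-H: 6 × 398 = 2388
  C=C: 1 × 600 = 600
  H-H: 1 × 428 = 428
  Σ(broken) = 3757 kJ
Bonds formed (products):
  C-C: 2 × 341 = 682
  C-H: 8 × 398 = 3184
  Σ(formed) = 3866 kJ
ΔH = Σ(broken) − Σ(formed) = 3757 − 3866 = −109 kJ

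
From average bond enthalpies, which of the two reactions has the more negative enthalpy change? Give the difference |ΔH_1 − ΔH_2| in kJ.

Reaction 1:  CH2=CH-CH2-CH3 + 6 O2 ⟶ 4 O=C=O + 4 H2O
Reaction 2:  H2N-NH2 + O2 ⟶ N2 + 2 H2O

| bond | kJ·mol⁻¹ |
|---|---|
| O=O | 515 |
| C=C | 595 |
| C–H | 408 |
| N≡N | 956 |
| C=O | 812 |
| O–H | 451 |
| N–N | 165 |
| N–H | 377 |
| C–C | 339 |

Reaction 1:
  Bonds broken (reactants):
    C–C: 2 × 339 = 678
    C–H: 8 × 408 = 3264
    C=C: 1 × 595 = 595
    O=O: 6 × 515 = 3090
    Σ(broken) = 7627 kJ
  Bonds formed (products):
    C=O: 8 × 812 = 6496
    O–H: 8 × 451 = 3608
    Σ(formed) = 10104 kJ
  ΔH_1 = 7627 − 10104 = −2477 kJ
Reaction 2:
  Bonds broken (reactants):
    N–H: 4 × 377 = 1508
    N–N: 1 × 165 = 165
    O=O: 1 × 515 = 515
    Σ(broken) = 2188 kJ
  Bonds formed (products):
    N≡N: 1 × 956 = 956
    O–H: 4 × 451 = 1804
    Σ(formed) = 2760 kJ
  ΔH_2 = 2188 − 2760 = −572 kJ
ΔH_1 − ΔH_2 = −1905 kJ, so reaction 1 has the more negative ΔH; |ΔH_1 − ΔH_2| = 1905 kJ.

Reaction 1, by 1905 kJ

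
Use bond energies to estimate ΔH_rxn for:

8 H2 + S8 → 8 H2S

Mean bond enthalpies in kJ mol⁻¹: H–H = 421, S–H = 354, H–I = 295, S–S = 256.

Bonds broken (reactants):
  H–H: 8 × 421 = 3368
  S–S: 8 × 256 = 2048
  Σ(broken) = 5416 kJ
Bonds formed (products):
  S–H: 16 × 354 = 5664
  Σ(formed) = 5664 kJ
ΔH = Σ(broken) − Σ(formed) = 5416 − 5664 = −248 kJ

ΔH ≈ −248 kJ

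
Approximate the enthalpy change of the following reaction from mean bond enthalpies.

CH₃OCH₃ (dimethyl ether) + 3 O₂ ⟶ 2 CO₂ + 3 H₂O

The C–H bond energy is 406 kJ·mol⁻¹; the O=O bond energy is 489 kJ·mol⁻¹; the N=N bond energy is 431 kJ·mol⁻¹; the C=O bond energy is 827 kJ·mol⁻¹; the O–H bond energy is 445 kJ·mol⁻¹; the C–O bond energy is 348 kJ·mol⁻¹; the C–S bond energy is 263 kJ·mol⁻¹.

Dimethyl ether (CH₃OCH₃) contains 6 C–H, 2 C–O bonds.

Bonds broken (reactants):
  C–H: 6 × 406 = 2436
  C–O: 2 × 348 = 696
  O=O: 3 × 489 = 1467
  Σ(broken) = 4599 kJ
Bonds formed (products):
  C=O: 4 × 827 = 3308
  O–H: 6 × 445 = 2670
  Σ(formed) = 5978 kJ
ΔH = Σ(broken) − Σ(formed) = 4599 − 5978 = −1379 kJ

ΔH ≈ −1379 kJ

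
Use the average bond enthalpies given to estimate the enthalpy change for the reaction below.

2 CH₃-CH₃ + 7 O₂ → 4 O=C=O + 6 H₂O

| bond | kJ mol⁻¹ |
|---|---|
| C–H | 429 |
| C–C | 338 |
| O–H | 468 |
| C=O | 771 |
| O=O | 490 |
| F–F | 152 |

ΔH ≈ −2530 kJ

Bonds broken (reactants):
  C–C: 2 × 338 = 676
  C–H: 12 × 429 = 5148
  O=O: 7 × 490 = 3430
  Σ(broken) = 9254 kJ
Bonds formed (products):
  C=O: 8 × 771 = 6168
  O–H: 12 × 468 = 5616
  Σ(formed) = 11784 kJ
ΔH = Σ(broken) − Σ(formed) = 9254 − 11784 = −2530 kJ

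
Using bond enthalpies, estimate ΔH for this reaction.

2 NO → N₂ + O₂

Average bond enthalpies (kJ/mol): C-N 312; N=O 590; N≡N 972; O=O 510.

Bonds broken (reactants):
  N=O: 2 × 590 = 1180
  Σ(broken) = 1180 kJ
Bonds formed (products):
  N≡N: 1 × 972 = 972
  O=O: 1 × 510 = 510
  Σ(formed) = 1482 kJ
ΔH = Σ(broken) − Σ(formed) = 1180 − 1482 = −302 kJ

ΔH ≈ −302 kJ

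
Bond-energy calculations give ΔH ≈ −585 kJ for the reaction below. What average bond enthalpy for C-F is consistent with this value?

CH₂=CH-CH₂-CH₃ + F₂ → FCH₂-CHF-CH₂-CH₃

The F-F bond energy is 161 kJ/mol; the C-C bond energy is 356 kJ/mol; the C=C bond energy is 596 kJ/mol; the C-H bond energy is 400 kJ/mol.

Let D be the C-F bond energy.
Σ(broken) = 2×356 + 8×400 + 1×596 + 1×161 = 4669
Σ(formed) = 3×356 + 2×D + 8×400 = 4268 + 2D
ΔH = Σ(broken) − Σ(formed) = (4669) − (4268 + 2D) = +401 − 2D
Setting this equal to −585 kJ gives 2D = 986, so D = 493 kJ/mol.

D(C-F) ≈ 493 kJ/mol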